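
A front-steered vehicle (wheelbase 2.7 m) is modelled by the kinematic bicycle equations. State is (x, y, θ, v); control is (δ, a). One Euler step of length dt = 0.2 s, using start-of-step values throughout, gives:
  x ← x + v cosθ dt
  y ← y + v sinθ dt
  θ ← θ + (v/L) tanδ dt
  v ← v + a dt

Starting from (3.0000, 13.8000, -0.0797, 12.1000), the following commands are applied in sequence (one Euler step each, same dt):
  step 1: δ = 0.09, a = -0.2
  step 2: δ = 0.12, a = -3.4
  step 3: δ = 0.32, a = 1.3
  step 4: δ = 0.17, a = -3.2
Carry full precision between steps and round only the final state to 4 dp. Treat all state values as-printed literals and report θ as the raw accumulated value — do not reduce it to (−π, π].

after step 1 (δ=0.09, a=-0.2): (5.412318, 13.607330, 0.001185, 12.060000)
after step 2 (δ=0.12, a=-3.4): (7.824316, 13.610189, 0.108903, 11.380000)
after step 3 (δ=0.32, a=1.3): (10.086833, 13.857562, 0.388252, 11.640000)
after step 4 (δ=0.17, a=-3.2): (12.241566, 14.738875, 0.536258, 11.000000)

(12.2416, 14.7389, 0.5363, 11.0000)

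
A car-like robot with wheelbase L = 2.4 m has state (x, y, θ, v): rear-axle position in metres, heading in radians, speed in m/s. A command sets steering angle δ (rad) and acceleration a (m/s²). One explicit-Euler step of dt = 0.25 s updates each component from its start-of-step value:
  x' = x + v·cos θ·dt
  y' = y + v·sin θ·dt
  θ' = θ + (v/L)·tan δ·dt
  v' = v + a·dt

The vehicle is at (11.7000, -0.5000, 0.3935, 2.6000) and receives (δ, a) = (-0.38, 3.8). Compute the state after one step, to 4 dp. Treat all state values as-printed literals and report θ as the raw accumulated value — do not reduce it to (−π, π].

x' = 11.7000 + 2.6000·cos(0.3935)·0.25 = 12.3003
y' = -0.5000 + 2.6000·sin(0.3935)·0.25 = -0.2508
θ' = 0.3935 + (2.6000/2.4)·tan(-0.38)·0.25 = 0.2853
v' = 2.6000 + 3.8000·0.25 = 3.5500

(12.3003, -0.2508, 0.2853, 3.5500)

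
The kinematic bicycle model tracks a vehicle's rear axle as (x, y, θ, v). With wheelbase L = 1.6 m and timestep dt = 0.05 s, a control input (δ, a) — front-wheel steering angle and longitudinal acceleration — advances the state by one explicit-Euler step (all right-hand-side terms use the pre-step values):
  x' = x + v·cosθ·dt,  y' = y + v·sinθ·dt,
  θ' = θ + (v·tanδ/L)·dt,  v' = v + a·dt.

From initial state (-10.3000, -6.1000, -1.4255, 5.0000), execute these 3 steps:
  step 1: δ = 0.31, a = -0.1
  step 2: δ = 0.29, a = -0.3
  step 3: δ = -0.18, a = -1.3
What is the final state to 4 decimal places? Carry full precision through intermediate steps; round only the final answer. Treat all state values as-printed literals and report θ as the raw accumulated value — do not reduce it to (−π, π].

(-10.1557, -6.8341, -1.3572, 4.9150)

after step 1 (δ=0.31, a=-0.1): (-10.263804, -6.347366, -1.375449, 4.995000)
after step 2 (δ=0.29, a=-0.3): (-10.215325, -6.592366, -1.328868, 4.980000)
after step 3 (δ=-0.18, a=-1.3): (-10.155671, -6.834114, -1.357187, 4.915000)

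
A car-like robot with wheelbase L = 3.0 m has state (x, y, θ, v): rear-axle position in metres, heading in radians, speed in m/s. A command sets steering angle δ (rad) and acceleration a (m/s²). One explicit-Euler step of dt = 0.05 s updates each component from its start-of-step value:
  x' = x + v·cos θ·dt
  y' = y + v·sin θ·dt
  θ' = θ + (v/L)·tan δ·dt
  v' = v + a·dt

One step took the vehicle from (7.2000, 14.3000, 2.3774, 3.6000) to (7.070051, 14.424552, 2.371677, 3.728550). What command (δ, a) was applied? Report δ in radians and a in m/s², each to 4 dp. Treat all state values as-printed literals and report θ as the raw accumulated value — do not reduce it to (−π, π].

δ = -0.0951, a = 2.5710

a = (v'−v)/dt = (0.128550)/0.05 = 2.5710
Δθ = θ'−θ = -0.005723;  (v·dt/L) = 3.6000·0.05/3.0 = 0.060000
tan δ = Δθ·L/(v·dt) = -0.095383  →  δ = -0.0951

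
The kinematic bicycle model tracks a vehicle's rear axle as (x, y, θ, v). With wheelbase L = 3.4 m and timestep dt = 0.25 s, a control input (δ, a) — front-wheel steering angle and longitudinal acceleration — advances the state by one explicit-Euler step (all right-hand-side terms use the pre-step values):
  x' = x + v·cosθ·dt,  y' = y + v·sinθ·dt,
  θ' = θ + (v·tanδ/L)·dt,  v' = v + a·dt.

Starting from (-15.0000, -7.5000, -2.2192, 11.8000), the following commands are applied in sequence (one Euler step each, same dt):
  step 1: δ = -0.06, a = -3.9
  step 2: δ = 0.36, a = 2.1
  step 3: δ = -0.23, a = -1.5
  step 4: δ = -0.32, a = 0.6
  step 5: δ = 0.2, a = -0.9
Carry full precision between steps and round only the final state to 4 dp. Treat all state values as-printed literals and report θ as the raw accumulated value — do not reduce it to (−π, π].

(-23.2889, -18.6096, -2.2687, 10.9000)

after step 1 (δ=-0.06, a=-3.9): (-16.781549, -9.851294, -2.271321, 10.825000)
after step 2 (δ=0.36, a=2.1): (-18.526049, -11.920233, -1.971721, 11.350000)
after step 3 (δ=-0.23, a=-1.5): (-19.633441, -14.532720, -2.167128, 10.975000)
after step 4 (δ=-0.32, a=0.6): (-21.174361, -16.802903, -2.434554, 11.125000)
after step 5 (δ=0.2, a=-0.9): (-23.288914, -18.609561, -2.268734, 10.900000)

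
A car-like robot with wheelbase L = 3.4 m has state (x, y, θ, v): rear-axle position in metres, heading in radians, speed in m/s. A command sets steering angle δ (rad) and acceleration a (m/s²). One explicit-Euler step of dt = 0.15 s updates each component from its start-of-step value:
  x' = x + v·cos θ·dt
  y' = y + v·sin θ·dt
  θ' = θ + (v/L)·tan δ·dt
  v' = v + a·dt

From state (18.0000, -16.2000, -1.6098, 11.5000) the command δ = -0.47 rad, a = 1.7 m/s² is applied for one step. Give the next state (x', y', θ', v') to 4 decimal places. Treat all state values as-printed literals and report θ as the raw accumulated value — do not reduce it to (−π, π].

(17.9327, -17.9237, -1.8675, 11.7550)

x' = 18.0000 + 11.5000·cos(-1.6098)·0.15 = 17.9327
y' = -16.2000 + 11.5000·sin(-1.6098)·0.15 = -17.9237
θ' = -1.6098 + (11.5000/3.4)·tan(-0.47)·0.15 = -1.8675
v' = 11.5000 + 1.7000·0.15 = 11.7550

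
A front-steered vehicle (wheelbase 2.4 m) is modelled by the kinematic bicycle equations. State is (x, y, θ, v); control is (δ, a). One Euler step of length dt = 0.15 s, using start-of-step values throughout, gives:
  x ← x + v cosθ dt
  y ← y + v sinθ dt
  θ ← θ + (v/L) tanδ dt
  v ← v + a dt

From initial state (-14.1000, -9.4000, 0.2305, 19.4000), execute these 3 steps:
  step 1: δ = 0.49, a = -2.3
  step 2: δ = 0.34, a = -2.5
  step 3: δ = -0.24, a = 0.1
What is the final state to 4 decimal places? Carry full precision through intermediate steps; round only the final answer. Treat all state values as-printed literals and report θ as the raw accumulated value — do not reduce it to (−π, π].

(-8.6862, -3.8385, 1.0128, 18.6950)

after step 1 (δ=0.49, a=-2.3): (-11.266963, -8.735169, 0.877233, 19.055000)
after step 2 (δ=0.34, a=-2.5): (-9.439737, -6.537252, 1.298512, 18.680000)
after step 3 (δ=-0.24, a=0.1): (-8.686188, -3.838480, 1.012805, 18.695000)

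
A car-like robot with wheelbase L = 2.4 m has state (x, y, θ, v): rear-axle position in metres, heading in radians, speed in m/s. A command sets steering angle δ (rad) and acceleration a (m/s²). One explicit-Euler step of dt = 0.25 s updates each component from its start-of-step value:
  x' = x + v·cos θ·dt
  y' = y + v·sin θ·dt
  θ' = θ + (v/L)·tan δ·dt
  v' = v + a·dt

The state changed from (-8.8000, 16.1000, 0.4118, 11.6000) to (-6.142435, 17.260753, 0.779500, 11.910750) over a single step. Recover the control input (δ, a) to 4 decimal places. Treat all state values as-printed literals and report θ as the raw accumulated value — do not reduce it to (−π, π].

δ = 0.2954, a = 1.2430

a = (v'−v)/dt = (0.310750)/0.25 = 1.2430
Δθ = θ'−θ = 0.367700;  (v·dt/L) = 11.6000·0.25/2.4 = 1.208333
tan δ = Δθ·L/(v·dt) = 0.304303  →  δ = 0.2954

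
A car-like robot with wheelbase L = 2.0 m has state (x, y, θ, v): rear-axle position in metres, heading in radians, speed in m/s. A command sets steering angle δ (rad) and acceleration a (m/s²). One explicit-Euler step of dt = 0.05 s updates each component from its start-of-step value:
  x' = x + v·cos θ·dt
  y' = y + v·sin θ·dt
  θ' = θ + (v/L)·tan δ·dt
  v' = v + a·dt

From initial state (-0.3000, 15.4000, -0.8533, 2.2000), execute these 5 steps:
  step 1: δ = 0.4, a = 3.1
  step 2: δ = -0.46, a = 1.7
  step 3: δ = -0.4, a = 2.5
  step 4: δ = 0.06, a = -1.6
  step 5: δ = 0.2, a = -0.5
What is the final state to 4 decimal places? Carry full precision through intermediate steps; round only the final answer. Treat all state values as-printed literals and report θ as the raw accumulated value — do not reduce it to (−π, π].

(0.0917, 14.9427, -0.8686, 2.4600)

after step 1 (δ=0.4, a=3.1): (-0.227675, 15.317120, -0.830046, 2.355000)
after step 2 (δ=-0.46, a=1.7): (-0.148212, 15.230225, -0.859216, 2.440000)
after step 3 (δ=-0.4, a=2.5): (-0.068543, 15.137831, -0.885006, 2.565000)
after step 4 (δ=0.06, a=-1.6): (0.012676, 15.038575, -0.881154, 2.485000)
after step 5 (δ=0.2, a=-0.5): (0.091732, 14.942720, -0.868561, 2.460000)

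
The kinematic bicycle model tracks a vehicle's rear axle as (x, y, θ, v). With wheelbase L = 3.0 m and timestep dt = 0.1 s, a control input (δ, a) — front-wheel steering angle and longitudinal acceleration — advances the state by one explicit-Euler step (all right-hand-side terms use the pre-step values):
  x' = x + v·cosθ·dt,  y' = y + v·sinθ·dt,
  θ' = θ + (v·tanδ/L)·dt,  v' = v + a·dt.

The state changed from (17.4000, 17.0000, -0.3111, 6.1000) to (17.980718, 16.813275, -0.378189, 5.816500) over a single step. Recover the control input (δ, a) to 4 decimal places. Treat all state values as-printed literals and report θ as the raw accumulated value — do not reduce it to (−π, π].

δ = -0.3187, a = -2.8350

a = (v'−v)/dt = (-0.283500)/0.1 = -2.8350
Δθ = θ'−θ = -0.067089;  (v·dt/L) = 6.1000·0.1/3.0 = 0.203333
tan δ = Δθ·L/(v·dt) = -0.329946  →  δ = -0.3187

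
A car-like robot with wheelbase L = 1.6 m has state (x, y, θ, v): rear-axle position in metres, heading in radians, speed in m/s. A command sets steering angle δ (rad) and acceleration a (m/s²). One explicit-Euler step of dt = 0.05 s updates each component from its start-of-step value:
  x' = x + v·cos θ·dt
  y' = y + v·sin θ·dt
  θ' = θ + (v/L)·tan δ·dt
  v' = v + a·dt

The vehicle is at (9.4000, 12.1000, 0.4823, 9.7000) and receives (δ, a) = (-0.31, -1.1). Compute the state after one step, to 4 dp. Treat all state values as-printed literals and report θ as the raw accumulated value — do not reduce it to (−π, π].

(9.8297, 12.3250, 0.3852, 9.6450)

x' = 9.4000 + 9.7000·cos(0.4823)·0.05 = 9.8297
y' = 12.1000 + 9.7000·sin(0.4823)·0.05 = 12.3250
θ' = 0.4823 + (9.7000/1.6)·tan(-0.31)·0.05 = 0.3852
v' = 9.7000 − 1.1000·0.05 = 9.6450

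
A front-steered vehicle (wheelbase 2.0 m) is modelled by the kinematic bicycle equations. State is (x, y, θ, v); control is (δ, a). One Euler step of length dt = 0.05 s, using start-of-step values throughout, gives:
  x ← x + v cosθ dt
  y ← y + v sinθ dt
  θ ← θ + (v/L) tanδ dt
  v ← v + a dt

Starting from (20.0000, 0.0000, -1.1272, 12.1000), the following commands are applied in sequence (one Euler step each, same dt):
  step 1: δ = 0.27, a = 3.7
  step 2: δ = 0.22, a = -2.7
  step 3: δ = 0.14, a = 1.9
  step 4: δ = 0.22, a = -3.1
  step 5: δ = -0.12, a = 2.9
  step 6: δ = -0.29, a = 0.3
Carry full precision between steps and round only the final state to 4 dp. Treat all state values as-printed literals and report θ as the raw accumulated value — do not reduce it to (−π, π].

after step 1 (δ=0.27, a=3.7): (20.259660, -0.546444, -1.043481, 12.285000)
after step 2 (δ=0.22, a=-2.7): (20.568760, -1.077255, -0.974802, 12.150000)
after step 3 (δ=0.14, a=1.9): (20.909770, -1.580017, -0.931997, 12.245000)
after step 4 (δ=0.22, a=-3.1): (21.274813, -2.071538, -0.863541, 12.090000)
after step 5 (δ=-0.12, a=2.9): (21.667587, -2.531048, -0.899986, 12.235000)
after step 6 (δ=-0.29, a=0.3): (22.047863, -3.010243, -0.991263, 12.250000)

(22.0479, -3.0102, -0.9913, 12.2500)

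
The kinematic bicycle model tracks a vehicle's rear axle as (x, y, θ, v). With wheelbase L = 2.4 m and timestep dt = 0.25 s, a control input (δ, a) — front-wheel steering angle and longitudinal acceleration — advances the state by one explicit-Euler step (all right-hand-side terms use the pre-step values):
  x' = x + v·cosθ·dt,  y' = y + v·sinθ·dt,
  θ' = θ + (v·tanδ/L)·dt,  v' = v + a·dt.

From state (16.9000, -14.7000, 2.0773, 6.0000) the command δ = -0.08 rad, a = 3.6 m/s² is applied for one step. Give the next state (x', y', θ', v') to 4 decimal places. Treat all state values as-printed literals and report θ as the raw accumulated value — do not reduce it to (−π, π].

(16.1723, -13.3883, 2.0272, 6.9000)

x' = 16.9000 + 6.0000·cos(2.0773)·0.25 = 16.1723
y' = -14.7000 + 6.0000·sin(2.0773)·0.25 = -13.3883
θ' = 2.0773 + (6.0000/2.4)·tan(-0.08)·0.25 = 2.0272
v' = 6.0000 + 3.6000·0.25 = 6.9000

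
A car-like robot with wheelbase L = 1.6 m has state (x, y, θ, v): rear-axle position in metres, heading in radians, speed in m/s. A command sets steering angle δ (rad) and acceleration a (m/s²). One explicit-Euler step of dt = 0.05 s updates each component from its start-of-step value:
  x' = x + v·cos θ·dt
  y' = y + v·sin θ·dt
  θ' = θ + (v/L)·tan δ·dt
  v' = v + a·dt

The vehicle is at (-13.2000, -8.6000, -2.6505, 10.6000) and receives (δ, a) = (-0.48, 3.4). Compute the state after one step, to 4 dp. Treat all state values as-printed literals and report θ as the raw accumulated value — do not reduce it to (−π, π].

x' = -13.2000 + 10.6000·cos(-2.6505)·0.05 = -13.6674
y' = -8.6000 + 10.6000·sin(-2.6505)·0.05 = -8.8499
θ' = -2.6505 + (10.6000/1.6)·tan(-0.48)·0.05 = -2.8230
v' = 10.6000 + 3.4000·0.05 = 10.7700

(-13.6674, -8.8499, -2.8230, 10.7700)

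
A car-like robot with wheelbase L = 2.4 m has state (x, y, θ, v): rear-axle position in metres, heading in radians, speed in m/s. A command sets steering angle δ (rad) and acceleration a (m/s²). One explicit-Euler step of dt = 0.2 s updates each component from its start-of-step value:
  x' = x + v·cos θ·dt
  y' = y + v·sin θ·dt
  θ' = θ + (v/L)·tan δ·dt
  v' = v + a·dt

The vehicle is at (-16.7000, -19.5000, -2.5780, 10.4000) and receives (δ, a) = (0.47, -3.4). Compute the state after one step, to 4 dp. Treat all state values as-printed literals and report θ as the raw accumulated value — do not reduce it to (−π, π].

x' = -16.7000 + 10.4000·cos(-2.5780)·0.2 = -18.4583
y' = -19.5000 + 10.4000·sin(-2.5780)·0.2 = -20.6112
θ' = -2.5780 + (10.4000/2.4)·tan(0.47)·0.2 = -2.1378
v' = 10.4000 − 3.4000·0.2 = 9.7200

(-18.4583, -20.6112, -2.1378, 9.7200)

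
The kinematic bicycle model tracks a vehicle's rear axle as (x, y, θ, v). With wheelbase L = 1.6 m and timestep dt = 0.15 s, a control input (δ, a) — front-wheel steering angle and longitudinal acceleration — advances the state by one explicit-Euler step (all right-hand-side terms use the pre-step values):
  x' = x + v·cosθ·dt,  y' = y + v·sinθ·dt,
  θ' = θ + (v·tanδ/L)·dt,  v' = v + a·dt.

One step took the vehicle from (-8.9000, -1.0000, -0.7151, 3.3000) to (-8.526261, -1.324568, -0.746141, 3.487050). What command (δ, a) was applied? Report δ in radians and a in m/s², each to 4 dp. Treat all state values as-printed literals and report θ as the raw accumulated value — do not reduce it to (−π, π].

a = (v'−v)/dt = (0.187050)/0.15 = 1.2470
Δθ = θ'−θ = -0.031041;  (v·dt/L) = 3.3000·0.15/1.6 = 0.309375
tan δ = Δθ·L/(v·dt) = -0.100335  →  δ = -0.1000

δ = -0.1000, a = 1.2470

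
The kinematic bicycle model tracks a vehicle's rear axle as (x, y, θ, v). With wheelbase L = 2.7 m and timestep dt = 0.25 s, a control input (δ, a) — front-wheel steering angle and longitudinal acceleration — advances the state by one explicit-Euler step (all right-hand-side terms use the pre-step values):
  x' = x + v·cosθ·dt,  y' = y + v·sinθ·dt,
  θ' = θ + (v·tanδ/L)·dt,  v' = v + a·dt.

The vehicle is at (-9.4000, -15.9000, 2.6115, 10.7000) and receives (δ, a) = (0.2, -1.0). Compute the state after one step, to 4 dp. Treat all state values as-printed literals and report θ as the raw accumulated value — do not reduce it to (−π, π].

(-11.7079, -14.5475, 2.8123, 10.4500)

x' = -9.4000 + 10.7000·cos(2.6115)·0.25 = -11.7079
y' = -15.9000 + 10.7000·sin(2.6115)·0.25 = -14.5475
θ' = 2.6115 + (10.7000/2.7)·tan(0.2)·0.25 = 2.8123
v' = 10.7000 − 1.0000·0.25 = 10.4500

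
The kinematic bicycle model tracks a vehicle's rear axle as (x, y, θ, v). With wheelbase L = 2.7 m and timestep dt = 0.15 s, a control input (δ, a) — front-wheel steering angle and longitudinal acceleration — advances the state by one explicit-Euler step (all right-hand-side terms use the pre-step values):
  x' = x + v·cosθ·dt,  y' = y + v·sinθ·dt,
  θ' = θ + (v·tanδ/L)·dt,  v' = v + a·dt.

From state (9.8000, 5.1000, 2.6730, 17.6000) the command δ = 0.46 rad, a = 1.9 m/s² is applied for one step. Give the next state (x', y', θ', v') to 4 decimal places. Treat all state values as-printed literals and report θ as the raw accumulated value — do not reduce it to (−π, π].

x' = 9.8000 + 17.6000·cos(2.6730)·0.15 = 7.4446
y' = 5.1000 + 17.6000·sin(2.6730)·0.15 = 6.2923
θ' = 2.6730 + (17.6000/2.7)·tan(0.46)·0.15 = 3.1574
v' = 17.6000 + 1.9000·0.15 = 17.8850

(7.4446, 6.2923, 3.1574, 17.8850)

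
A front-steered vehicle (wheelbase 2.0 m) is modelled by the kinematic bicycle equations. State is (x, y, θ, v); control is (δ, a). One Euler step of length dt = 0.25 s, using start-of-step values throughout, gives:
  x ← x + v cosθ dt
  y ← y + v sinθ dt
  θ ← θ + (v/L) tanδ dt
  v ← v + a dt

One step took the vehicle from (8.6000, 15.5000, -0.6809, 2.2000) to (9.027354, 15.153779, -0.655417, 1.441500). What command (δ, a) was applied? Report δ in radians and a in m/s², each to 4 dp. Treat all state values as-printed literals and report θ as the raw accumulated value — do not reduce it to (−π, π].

a = (v'−v)/dt = (-0.758500)/0.25 = -3.0340
Δθ = θ'−θ = 0.025483;  (v·dt/L) = 2.2000·0.25/2.0 = 0.275000
tan δ = Δθ·L/(v·dt) = 0.092665  →  δ = 0.0924

δ = 0.0924, a = -3.0340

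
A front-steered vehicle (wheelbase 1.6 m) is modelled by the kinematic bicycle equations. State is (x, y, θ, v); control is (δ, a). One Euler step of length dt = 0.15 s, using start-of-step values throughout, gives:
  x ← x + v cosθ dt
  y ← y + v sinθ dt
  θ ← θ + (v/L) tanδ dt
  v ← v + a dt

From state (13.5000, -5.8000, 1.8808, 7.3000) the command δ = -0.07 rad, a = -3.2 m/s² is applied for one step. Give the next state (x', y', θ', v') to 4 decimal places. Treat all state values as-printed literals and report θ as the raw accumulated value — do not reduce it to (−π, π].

(13.1660, -4.7572, 1.8328, 6.8200)

x' = 13.5000 + 7.3000·cos(1.8808)·0.15 = 13.1660
y' = -5.8000 + 7.3000·sin(1.8808)·0.15 = -4.7572
θ' = 1.8808 + (7.3000/1.6)·tan(-0.07)·0.15 = 1.8328
v' = 7.3000 − 3.2000·0.15 = 6.8200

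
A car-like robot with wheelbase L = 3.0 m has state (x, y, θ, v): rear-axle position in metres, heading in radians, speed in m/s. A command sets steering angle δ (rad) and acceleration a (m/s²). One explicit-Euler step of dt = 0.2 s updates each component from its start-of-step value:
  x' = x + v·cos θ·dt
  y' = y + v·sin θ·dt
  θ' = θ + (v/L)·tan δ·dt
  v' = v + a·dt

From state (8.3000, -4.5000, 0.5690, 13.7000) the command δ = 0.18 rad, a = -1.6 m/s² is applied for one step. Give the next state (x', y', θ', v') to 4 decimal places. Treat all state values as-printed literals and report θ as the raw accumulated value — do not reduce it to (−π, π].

x' = 8.3000 + 13.7000·cos(0.5690)·0.2 = 10.6083
y' = -4.5000 + 13.7000·sin(0.5690)·0.2 = -3.0237
θ' = 0.5690 + (13.7000/3.0)·tan(0.18)·0.2 = 0.7352
v' = 13.7000 − 1.6000·0.2 = 13.3800

(10.6083, -3.0237, 0.7352, 13.3800)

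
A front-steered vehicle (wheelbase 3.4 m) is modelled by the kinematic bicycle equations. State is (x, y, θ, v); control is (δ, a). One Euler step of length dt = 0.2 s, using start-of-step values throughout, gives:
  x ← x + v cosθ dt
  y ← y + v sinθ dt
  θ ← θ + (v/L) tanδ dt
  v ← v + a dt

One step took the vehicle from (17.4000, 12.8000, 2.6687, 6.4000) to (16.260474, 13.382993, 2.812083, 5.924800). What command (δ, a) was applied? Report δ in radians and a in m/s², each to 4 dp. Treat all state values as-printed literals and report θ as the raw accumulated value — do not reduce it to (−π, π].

δ = 0.3639, a = -2.3760

a = (v'−v)/dt = (-0.475200)/0.2 = -2.3760
Δθ = θ'−θ = 0.143383;  (v·dt/L) = 6.4000·0.2/3.4 = 0.376471
tan δ = Δθ·L/(v·dt) = 0.380861  →  δ = 0.3639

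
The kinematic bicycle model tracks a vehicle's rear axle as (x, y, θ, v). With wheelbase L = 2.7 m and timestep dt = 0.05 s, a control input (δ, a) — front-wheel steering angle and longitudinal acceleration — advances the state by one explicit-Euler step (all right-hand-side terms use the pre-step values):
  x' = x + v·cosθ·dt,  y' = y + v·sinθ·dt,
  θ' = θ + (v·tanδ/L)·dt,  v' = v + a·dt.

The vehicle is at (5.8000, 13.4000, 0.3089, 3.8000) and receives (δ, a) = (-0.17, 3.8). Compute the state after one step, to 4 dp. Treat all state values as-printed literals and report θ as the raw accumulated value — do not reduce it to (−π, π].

x' = 5.8000 + 3.8000·cos(0.3089)·0.05 = 5.9810
y' = 13.4000 + 3.8000·sin(0.3089)·0.05 = 13.4578
θ' = 0.3089 + (3.8000/2.7)·tan(-0.17)·0.05 = 0.2968
v' = 3.8000 + 3.8000·0.05 = 3.9900

(5.9810, 13.4578, 0.2968, 3.9900)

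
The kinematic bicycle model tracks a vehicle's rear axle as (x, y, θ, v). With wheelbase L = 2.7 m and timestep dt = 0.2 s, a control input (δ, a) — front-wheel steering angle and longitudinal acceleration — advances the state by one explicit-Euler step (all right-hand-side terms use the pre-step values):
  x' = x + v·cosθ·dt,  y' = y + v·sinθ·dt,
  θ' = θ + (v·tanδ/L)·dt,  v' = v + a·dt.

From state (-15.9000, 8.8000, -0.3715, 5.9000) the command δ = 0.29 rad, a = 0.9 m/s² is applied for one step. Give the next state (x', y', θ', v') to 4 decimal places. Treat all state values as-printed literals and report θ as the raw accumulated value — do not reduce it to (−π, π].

(-14.8005, 8.3716, -0.2411, 6.0800)

x' = -15.9000 + 5.9000·cos(-0.3715)·0.2 = -14.8005
y' = 8.8000 + 5.9000·sin(-0.3715)·0.2 = 8.3716
θ' = -0.3715 + (5.9000/2.7)·tan(0.29)·0.2 = -0.2411
v' = 5.9000 + 0.9000·0.2 = 6.0800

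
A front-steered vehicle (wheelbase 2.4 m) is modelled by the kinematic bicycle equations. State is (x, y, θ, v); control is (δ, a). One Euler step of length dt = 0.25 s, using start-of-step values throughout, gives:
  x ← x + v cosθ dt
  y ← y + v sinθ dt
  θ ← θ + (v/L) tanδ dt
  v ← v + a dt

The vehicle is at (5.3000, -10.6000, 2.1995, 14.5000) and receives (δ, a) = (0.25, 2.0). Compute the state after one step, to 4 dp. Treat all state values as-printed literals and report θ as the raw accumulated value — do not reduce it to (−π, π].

x' = 5.3000 + 14.5000·cos(2.1995)·0.25 = 3.1681
y' = -10.6000 + 14.5000·sin(2.1995)·0.25 = -7.6681
θ' = 2.1995 + (14.5000/2.4)·tan(0.25)·0.25 = 2.5852
v' = 14.5000 + 2.0000·0.25 = 15.0000

(3.1681, -7.6681, 2.5852, 15.0000)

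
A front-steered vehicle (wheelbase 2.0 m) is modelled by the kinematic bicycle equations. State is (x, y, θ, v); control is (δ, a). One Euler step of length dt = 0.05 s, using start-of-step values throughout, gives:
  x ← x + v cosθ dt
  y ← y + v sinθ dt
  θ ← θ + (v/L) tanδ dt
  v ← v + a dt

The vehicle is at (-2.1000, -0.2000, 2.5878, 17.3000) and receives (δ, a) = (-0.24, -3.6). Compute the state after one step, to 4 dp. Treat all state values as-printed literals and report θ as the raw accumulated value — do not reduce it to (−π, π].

x' = -2.1000 + 17.3000·cos(2.5878)·0.05 = -2.8357
y' = -0.2000 + 17.3000·sin(2.5878)·0.05 = 0.2549
θ' = 2.5878 + (17.3000/2.0)·tan(-0.24)·0.05 = 2.4820
v' = 17.3000 − 3.6000·0.05 = 17.1200

(-2.8357, 0.2549, 2.4820, 17.1200)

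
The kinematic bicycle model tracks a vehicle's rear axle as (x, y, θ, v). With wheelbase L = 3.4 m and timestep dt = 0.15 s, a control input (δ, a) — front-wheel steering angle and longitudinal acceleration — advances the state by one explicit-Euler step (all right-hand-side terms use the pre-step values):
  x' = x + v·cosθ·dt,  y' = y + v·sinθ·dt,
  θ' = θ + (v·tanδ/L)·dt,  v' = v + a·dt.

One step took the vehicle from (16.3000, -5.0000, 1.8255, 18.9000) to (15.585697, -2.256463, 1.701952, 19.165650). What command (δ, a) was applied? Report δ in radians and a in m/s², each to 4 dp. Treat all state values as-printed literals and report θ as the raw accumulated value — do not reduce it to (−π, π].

δ = -0.1471, a = 1.7710

a = (v'−v)/dt = (0.265650)/0.15 = 1.7710
Δθ = θ'−θ = -0.123548;  (v·dt/L) = 18.9000·0.15/3.4 = 0.833824
tan δ = Δθ·L/(v·dt) = -0.148170  →  δ = -0.1471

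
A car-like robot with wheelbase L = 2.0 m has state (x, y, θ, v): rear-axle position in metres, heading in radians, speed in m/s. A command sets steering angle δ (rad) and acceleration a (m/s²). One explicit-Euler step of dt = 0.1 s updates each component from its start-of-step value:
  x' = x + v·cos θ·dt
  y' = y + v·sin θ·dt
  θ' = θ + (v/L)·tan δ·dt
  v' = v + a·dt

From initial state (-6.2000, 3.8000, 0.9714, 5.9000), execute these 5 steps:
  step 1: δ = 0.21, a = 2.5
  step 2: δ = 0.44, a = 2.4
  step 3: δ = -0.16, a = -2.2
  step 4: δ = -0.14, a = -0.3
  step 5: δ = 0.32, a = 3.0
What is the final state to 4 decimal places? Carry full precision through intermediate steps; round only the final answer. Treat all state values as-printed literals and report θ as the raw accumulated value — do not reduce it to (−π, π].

after step 1 (δ=0.21, a=2.5): (-5.867155, 4.287149, 1.034277, 6.150000)
after step 2 (δ=0.44, a=2.4): (-5.552799, 4.815737, 1.179042, 6.390000)
after step 3 (δ=-0.16, a=-2.2): (-5.308822, 5.406327, 1.127481, 6.170000)
after step 4 (δ=-0.14, a=-0.3): (-5.044169, 5.963685, 1.084007, 6.140000)
after step 5 (δ=0.32, a=3.0): (-4.756945, 6.506362, 1.185743, 6.440000)

(-4.7569, 6.5064, 1.1857, 6.4400)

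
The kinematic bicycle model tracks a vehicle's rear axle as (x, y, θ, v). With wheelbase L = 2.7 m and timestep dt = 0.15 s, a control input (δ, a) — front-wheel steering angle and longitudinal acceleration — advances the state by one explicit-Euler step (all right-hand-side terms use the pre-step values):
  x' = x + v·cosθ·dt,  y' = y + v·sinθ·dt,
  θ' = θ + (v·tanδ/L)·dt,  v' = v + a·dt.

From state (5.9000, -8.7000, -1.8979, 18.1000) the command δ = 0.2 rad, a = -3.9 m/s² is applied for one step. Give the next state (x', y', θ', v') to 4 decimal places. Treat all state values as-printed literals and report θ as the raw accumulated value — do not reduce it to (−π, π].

x' = 5.9000 + 18.1000·cos(-1.8979)·0.15 = 5.0277
y' = -8.7000 + 18.1000·sin(-1.8979)·0.15 = -11.2710
θ' = -1.8979 + (18.1000/2.7)·tan(0.2)·0.15 = -1.6941
v' = 18.1000 − 3.9000·0.15 = 17.5150

(5.0277, -11.2710, -1.6941, 17.5150)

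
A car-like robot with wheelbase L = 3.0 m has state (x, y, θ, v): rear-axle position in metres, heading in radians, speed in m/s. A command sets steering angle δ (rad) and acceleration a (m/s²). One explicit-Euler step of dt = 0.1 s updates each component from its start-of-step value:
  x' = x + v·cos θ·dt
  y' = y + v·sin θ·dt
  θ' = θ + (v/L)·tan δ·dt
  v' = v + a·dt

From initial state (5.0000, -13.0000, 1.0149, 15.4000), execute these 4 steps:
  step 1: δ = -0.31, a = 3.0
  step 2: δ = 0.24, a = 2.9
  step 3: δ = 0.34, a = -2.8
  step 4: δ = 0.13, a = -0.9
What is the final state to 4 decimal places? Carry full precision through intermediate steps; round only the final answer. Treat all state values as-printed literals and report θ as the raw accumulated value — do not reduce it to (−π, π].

after step 1 (δ=-0.31, a=3.0): (5.812666, -11.691881, 0.850465, 15.700000)
after step 2 (δ=0.24, a=2.9): (6.848290, -10.511889, 0.978534, 15.990000)
after step 3 (δ=0.34, a=-2.8): (7.740916, -9.185231, 1.167075, 15.710000)
after step 4 (δ=0.13, a=-0.9): (8.358072, -7.740531, 1.235538, 15.620000)

(8.3581, -7.7405, 1.2355, 15.6200)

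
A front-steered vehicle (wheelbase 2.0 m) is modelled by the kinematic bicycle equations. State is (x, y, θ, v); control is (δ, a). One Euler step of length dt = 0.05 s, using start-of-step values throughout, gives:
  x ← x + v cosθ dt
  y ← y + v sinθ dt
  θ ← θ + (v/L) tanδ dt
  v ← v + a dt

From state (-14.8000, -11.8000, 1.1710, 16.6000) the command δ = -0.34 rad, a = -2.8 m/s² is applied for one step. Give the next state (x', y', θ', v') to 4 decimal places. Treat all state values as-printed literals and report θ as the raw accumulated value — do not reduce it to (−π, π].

(-14.4769, -11.0355, 1.0242, 16.4600)

x' = -14.8000 + 16.6000·cos(1.1710)·0.05 = -14.4769
y' = -11.8000 + 16.6000·sin(1.1710)·0.05 = -11.0355
θ' = 1.1710 + (16.6000/2.0)·tan(-0.34)·0.05 = 1.0242
v' = 16.6000 − 2.8000·0.05 = 16.4600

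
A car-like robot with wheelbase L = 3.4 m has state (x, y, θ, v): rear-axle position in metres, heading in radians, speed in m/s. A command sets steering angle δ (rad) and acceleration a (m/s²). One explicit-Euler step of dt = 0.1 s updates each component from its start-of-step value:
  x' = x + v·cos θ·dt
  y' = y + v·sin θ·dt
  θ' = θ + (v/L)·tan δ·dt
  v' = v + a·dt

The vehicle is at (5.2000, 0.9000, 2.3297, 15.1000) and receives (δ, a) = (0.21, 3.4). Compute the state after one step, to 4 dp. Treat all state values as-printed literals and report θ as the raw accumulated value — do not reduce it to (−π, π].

x' = 5.2000 + 15.1000·cos(2.3297)·0.1 = 4.1609
y' = 0.9000 + 15.1000·sin(2.3297)·0.1 = 1.9956
θ' = 2.3297 + (15.1000/3.4)·tan(0.21)·0.1 = 2.4244
v' = 15.1000 + 3.4000·0.1 = 15.4400

(4.1609, 1.9956, 2.4244, 15.4400)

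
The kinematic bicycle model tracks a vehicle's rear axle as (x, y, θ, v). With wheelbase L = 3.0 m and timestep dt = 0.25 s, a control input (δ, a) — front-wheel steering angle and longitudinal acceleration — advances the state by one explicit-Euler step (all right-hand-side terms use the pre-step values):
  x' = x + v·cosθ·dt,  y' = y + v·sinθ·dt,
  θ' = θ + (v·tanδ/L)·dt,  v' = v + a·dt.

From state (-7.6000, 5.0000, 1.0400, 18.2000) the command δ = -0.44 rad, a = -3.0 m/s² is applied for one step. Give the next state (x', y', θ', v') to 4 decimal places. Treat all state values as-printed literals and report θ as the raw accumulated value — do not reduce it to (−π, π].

x' = -7.6000 + 18.2000·cos(1.0400)·0.25 = -5.2967
y' = 5.0000 + 18.2000·sin(1.0400)·0.25 = 8.9239
θ' = 1.0400 + (18.2000/3.0)·tan(-0.44)·0.25 = 0.3260
v' = 18.2000 − 3.0000·0.25 = 17.4500

(-5.2967, 8.9239, 0.3260, 17.4500)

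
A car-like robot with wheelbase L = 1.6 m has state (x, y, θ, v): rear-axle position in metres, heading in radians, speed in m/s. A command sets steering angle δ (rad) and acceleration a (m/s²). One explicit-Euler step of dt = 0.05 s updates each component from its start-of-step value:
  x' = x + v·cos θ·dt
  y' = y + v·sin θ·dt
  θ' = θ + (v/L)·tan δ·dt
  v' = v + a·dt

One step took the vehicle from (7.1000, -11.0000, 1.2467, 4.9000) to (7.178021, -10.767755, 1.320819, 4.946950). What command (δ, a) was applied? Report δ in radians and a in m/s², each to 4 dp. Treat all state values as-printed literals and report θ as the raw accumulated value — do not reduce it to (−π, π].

a = (v'−v)/dt = (0.046950)/0.05 = 0.9390
Δθ = θ'−θ = 0.074119;  (v·dt/L) = 4.9000·0.05/1.6 = 0.153125
tan δ = Δθ·L/(v·dt) = 0.484042  →  δ = 0.4508

δ = 0.4508, a = 0.9390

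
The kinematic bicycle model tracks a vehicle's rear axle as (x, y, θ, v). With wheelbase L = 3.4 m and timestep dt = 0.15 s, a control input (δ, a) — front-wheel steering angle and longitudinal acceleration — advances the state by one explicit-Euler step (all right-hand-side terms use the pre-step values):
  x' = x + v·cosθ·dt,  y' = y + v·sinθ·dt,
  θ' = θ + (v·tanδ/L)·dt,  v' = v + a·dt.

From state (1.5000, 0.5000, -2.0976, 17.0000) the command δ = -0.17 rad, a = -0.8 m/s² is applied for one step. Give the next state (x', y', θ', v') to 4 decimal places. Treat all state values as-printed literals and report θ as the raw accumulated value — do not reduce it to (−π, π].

(0.2179, -1.7043, -2.2263, 16.8800)

x' = 1.5000 + 17.0000·cos(-2.0976)·0.15 = 0.2179
y' = 0.5000 + 17.0000·sin(-2.0976)·0.15 = -1.7043
θ' = -2.0976 + (17.0000/3.4)·tan(-0.17)·0.15 = -2.2263
v' = 17.0000 − 0.8000·0.15 = 16.8800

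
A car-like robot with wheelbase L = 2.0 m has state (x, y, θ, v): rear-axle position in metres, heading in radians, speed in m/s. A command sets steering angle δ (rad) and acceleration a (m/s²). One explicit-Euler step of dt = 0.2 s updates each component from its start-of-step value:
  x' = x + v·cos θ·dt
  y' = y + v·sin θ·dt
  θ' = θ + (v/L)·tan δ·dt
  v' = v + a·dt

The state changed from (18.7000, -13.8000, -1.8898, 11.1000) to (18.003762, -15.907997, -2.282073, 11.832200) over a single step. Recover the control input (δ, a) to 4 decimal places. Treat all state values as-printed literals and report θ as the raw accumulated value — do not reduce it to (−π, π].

δ = -0.3397, a = 3.6610

a = (v'−v)/dt = (0.732200)/0.2 = 3.6610
Δθ = θ'−θ = -0.392273;  (v·dt/L) = 11.1000·0.2/2.0 = 1.110000
tan δ = Δθ·L/(v·dt) = -0.353399  →  δ = -0.3397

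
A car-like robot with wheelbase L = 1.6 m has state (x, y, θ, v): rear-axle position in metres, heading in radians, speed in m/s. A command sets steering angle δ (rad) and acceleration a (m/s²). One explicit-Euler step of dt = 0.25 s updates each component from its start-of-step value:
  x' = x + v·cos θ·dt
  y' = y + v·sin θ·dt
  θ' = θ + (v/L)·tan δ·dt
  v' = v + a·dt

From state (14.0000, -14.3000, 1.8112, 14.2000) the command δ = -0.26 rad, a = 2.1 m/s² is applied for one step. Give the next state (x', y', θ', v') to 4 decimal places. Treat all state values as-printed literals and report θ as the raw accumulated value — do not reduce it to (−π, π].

(13.1548, -10.8521, 1.2210, 14.7250)

x' = 14.0000 + 14.2000·cos(1.8112)·0.25 = 13.1548
y' = -14.3000 + 14.2000·sin(1.8112)·0.25 = -10.8521
θ' = 1.8112 + (14.2000/1.6)·tan(-0.26)·0.25 = 1.2210
v' = 14.2000 + 2.1000·0.25 = 14.7250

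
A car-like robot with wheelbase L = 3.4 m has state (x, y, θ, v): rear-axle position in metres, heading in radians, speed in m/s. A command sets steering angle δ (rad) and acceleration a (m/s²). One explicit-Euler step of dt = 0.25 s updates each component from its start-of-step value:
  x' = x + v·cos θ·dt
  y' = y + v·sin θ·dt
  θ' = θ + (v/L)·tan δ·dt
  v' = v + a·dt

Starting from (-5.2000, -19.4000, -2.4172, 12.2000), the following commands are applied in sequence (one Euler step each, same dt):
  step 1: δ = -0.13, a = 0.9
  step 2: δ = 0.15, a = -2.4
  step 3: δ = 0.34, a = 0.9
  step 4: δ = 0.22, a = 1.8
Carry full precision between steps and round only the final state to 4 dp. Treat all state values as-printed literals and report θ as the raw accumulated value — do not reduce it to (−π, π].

(-13.6997, -27.8152, -1.8907, 12.5000)

after step 1 (δ=-0.13, a=0.9): (-7.484151, -21.421176, -2.534479, 12.425000)
after step 2 (δ=0.15, a=-2.4): (-10.035309, -23.193289, -2.396401, 11.825000)
after step 3 (δ=0.34, a=0.9): (-12.208029, -25.197959, -2.088832, 12.050000)
after step 4 (δ=0.22, a=1.8): (-13.699743, -27.815199, -1.890699, 12.500000)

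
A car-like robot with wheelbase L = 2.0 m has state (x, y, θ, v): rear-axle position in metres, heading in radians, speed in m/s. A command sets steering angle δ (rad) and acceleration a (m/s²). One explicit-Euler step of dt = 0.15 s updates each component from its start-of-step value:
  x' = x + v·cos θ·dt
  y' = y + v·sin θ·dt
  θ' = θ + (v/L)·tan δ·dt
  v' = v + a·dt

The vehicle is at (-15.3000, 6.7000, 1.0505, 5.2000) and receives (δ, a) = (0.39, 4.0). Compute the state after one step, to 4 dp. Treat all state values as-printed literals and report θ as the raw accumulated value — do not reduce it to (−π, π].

(-14.9122, 7.3768, 1.2108, 5.8000)

x' = -15.3000 + 5.2000·cos(1.0505)·0.15 = -14.9122
y' = 6.7000 + 5.2000·sin(1.0505)·0.15 = 7.3768
θ' = 1.0505 + (5.2000/2.0)·tan(0.39)·0.15 = 1.2108
v' = 5.2000 + 4.0000·0.15 = 5.8000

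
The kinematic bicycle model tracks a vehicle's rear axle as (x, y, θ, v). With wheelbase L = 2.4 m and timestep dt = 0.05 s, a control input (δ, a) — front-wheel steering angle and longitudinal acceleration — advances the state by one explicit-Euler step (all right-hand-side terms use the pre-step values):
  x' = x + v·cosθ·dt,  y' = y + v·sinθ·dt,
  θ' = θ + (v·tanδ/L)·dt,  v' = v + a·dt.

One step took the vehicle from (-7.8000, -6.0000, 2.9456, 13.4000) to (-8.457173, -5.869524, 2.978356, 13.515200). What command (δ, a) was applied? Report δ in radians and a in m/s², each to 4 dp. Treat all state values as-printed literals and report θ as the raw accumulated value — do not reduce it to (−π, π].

δ = 0.1168, a = 2.3040

a = (v'−v)/dt = (0.115200)/0.05 = 2.3040
Δθ = θ'−θ = 0.032756;  (v·dt/L) = 13.4000·0.05/2.4 = 0.279167
tan δ = Δθ·L/(v·dt) = 0.117335  →  δ = 0.1168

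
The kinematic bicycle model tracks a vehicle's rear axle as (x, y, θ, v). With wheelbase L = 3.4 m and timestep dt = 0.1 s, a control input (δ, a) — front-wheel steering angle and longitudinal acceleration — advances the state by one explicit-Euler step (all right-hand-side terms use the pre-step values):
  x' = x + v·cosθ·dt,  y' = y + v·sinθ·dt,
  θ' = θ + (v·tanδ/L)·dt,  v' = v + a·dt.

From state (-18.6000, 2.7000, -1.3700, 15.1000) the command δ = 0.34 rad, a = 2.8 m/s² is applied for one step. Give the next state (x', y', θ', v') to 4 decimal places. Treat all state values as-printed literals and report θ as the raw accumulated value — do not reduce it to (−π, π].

x' = -18.6000 + 15.1000·cos(-1.3700)·0.1 = -18.2988
y' = 2.7000 + 15.1000·sin(-1.3700)·0.1 = 1.2203
θ' = -1.3700 + (15.1000/3.4)·tan(0.34)·0.1 = -1.2129
v' = 15.1000 + 2.8000·0.1 = 15.3800

(-18.2988, 1.2203, -1.2129, 15.3800)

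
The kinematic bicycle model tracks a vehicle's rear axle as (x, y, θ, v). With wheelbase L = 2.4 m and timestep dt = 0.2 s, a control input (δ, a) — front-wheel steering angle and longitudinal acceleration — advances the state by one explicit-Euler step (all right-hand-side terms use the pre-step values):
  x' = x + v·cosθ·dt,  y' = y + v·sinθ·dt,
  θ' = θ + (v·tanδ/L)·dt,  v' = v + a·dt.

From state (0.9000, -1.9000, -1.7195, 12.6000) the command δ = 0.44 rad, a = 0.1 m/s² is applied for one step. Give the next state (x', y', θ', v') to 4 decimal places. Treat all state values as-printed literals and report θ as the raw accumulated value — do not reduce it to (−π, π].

x' = 0.9000 + 12.6000·cos(-1.7195)·0.2 = 0.5266
y' = -1.9000 + 12.6000·sin(-1.7195)·0.2 = -4.3922
θ' = -1.7195 + (12.6000/2.4)·tan(0.44)·0.2 = -1.2252
v' = 12.6000 + 0.1000·0.2 = 12.6200

(0.5266, -4.3922, -1.2252, 12.6200)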